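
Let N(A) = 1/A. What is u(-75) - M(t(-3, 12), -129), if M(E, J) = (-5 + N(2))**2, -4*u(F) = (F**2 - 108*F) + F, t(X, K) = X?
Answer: -13731/4 ≈ -3432.8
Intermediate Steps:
u(F) = -F**2/4 + 107*F/4 (u(F) = -((F**2 - 108*F) + F)/4 = -(F**2 - 107*F)/4 = -F**2/4 + 107*F/4)
M(E, J) = 81/4 (M(E, J) = (-5 + 1/2)**2 = (-9/2)**2 = 81/4)
u(-75) - M(t(-3, 12), -129) = (1/4)*(-75)*(107 - 1*(-75)) - 1*81/4 = (1/4)*(-75)*(107 + 75) - 81/4 = (1/4)*(-75)*182 - 81/4 = -6825/2 - 81/4 = -13731/4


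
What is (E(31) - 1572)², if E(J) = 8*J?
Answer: 1752976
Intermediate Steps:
(E(31) - 1572)² = (8*31 - 1572)² = (248 - 1572)² = (-1324)² = 1752976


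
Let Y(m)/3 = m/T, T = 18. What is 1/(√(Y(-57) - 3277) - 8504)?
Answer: -17008/144642605 - I*√13146/144642605 ≈ -0.00011759 - 7.9268e-7*I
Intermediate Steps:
Y(m) = m/6 (Y(m) = 3*(m/18) = m/6)
1/(√(Y(-57) - 3277) - 8504) = 1/(√((⅙)*(-57) - 3277) - 8504) = 1/(√(-19/2 - 3277) - 8504) = 1/(√(-6573/2) - 8504) = 1/(I*√13146/2 - 8504) = 1/(-8504 + I*√13146/2)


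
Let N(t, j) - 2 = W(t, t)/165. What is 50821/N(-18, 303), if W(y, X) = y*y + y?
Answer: 2795155/212 ≈ 13185.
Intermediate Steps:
W(y, X) = y + y**2 (W(y, X) = y**2 + y = y + y**2)
N(t, j) = 2 + t*(1 + t)/165 (N(t, j) = 2 + (t*(1 + t))/165 = 2 + (t*(1 + t))*(1/165) = 2 + t*(1 + t)/165)
50821/N(-18, 303) = 50821/(2 + (1/165)*(-18)*(1 - 18)) = 50821/(2 + (1/165)*(-18)*(-17)) = 50821/(2 + 102/55) = 50821/(212/55) = 50821*(55/212) = 2795155/212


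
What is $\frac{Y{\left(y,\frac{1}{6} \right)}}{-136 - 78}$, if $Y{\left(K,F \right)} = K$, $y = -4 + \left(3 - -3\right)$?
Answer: $- \frac{1}{107} \approx -0.0093458$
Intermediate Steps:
$y = 2$ ($y = -4 + \left(3 + 3\right) = -4 + 6 = 2$)
$\frac{Y{\left(y,\frac{1}{6} \right)}}{-136 - 78} = \frac{1}{-136 - 78} \cdot 2 = \frac{1}{-214} \cdot 2 = \left(- \frac{1}{214}\right) 2 = - \frac{1}{107}$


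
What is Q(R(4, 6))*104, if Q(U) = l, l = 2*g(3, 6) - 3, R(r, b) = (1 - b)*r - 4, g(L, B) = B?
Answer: 936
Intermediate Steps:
R(r, b) = -4 + r*(1 - b) (R(r, b) = r*(1 - b) - 4 = -4 + r*(1 - b))
l = 9 (l = 2*6 - 3 = 12 - 3 = 9)
Q(U) = 9
Q(R(4, 6))*104 = 9*104 = 936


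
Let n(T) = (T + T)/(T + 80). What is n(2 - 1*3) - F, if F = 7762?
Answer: -613200/79 ≈ -7762.0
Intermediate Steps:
n(T) = 2*T/(80 + T) (n(T) = (2*T)/(80 + T) = 2*T/(80 + T))
n(2 - 1*3) - F = 2*(2 - 1*3)/(80 + (2 - 1*3)) - 1*7762 = 2*(2 - 3)/(80 + (2 - 3)) - 7762 = 2*(-1)/(80 - 1) - 7762 = 2*(-1)/79 - 7762 = 2*(-1)*(1/79) - 7762 = -2/79 - 7762 = -613200/79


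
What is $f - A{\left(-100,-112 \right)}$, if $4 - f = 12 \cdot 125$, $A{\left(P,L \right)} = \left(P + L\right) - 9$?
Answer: $-1275$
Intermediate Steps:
$A{\left(P,L \right)} = -9 + L + P$ ($A{\left(P,L \right)} = \left(L + P\right) - 9 = -9 + L + P$)
$f = -1496$ ($f = 4 - 12 \cdot 125 = 4 - 1500 = -1496$)
$f - A{\left(-100,-112 \right)} = -1496 - \left(-9 - 112 - 100\right) = -1496 - -221 = -1496 + 221 = -1275$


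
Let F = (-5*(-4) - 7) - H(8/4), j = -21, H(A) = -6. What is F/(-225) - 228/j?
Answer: 16967/1575 ≈ 10.773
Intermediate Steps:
F = 19 (F = (-5*(-4) - 7) - 1*(-6) = (20 - 7) + 6 = 13 + 6 = 19)
F/(-225) - 228/j = 19/(-225) - 228/(-21) = 19*(-1/225) - 228*(-1/21) = -19/225 + 76/7 = 16967/1575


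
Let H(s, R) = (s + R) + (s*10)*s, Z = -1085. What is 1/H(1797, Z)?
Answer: 1/32292802 ≈ 3.0967e-8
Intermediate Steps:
H(s, R) = R + s + 10*s² (H(s, R) = (R + s) + (10*s)*s = (R + s) + 10*s² = R + s + 10*s²)
1/H(1797, Z) = 1/(-1085 + 1797 + 10*1797²) = 1/(-1085 + 1797 + 10*3229209) = 1/(-1085 + 1797 + 32292090) = 1/32292802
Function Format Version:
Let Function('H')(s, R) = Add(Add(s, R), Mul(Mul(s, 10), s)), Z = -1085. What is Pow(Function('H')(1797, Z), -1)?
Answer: Rational(1, 32292802) ≈ 3.0967e-8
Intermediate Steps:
Function('H')(s, R) = Add(R, s, Mul(10, Pow(s, 2))) (Function('H')(s, R) = Add(Add(R, s), Mul(Mul(10, s), s)) = Add(Add(R, s), Mul(10, Pow(s, 2))) = Add(R, s, Mul(10, Pow(s, 2))))
Pow(Function('H')(1797, Z), -1) = Pow(Add(-1085, 1797, Mul(10, Pow(1797, 2))), -1) = Pow(Add(-1085, 1797, Mul(10, 3229209)), -1) = Pow(Add(-1085, 1797, 32292090), -1) = Pow(32292802, -1) = Rational(1, 32292802)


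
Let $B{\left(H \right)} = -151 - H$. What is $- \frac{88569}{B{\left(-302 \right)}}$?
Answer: $- \frac{88569}{151} \approx -586.55$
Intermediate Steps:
$- \frac{88569}{B{\left(-302 \right)}} = - \frac{88569}{-151 - -302} = - \frac{88569}{-151 + 302} = - \frac{88569}{151}$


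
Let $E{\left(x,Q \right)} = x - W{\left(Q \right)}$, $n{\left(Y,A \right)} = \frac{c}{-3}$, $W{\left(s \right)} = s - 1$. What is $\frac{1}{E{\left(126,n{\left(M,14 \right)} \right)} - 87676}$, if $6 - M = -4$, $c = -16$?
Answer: $- \frac{3}{262663} \approx -1.1421 \cdot 10^{-5}$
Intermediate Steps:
$M = 10$ ($M = 6 - -4 = 6 + 4 = 10$)
$W{\left(s \right)} = -1 + s$ ($W{\left(s \right)} = s - 1 = -1 + s$)
$n{\left(Y,A \right)} = \frac{16}{3}$ ($n{\left(Y,A \right)} = - \frac{16}{-3} = \left(-16\right) \left(- \frac{1}{3}\right) = \frac{16}{3}$)
$E{\left(x,Q \right)} = 1 + x - Q$ ($E{\left(x,Q \right)} = x - \left(-1 + Q\right) = 1 + x - Q$)
$\frac{1}{E{\left(126,n{\left(M,14 \right)} \right)} - 87676} = \frac{1}{\left(1 + 126 - \frac{16}{3}\right) - 87676} = \frac{1}{\frac{365}{3} - 87676} = \frac{1}{- \frac{262663}{3}} = - \frac{3}{262663}$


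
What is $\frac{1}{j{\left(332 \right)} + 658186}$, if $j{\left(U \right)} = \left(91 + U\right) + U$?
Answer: $\frac{1}{658941} \approx 1.5176 \cdot 10^{-6}$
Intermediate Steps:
$j{\left(U \right)} = 91 + 2 U$
$\frac{1}{j{\left(332 \right)} + 658186} = \frac{1}{\left(91 + 2 \cdot 332\right) + 658186} = \frac{1}{\left(91 + 664\right) + 658186} = \frac{1}{755 + 658186} = \frac{1}{658941}$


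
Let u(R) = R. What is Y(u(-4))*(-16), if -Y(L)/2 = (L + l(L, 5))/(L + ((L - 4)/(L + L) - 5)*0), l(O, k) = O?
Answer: 64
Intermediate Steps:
Y(L) = -4 (Y(L) = -2*(L + L)/(L + ((L - 4)/(L + L) - 5)*0) = -2*2*L/(L + ((-4 + L)/((2*L)) - 5)*0) = -2*2*L/(L + ((-4 + L)*(1/(2*L)) - 5)*0) = -2*2*L/(L + ((-4 + L)/(2*L) - 5)*0) = -2*2*L/(L + (-5 + (-4 + L)/(2*L))*0) = -2*2*L/(L + 0) = -2*2*L/L = -2*2 = -4)
Y(u(-4))*(-16) = -4*(-16) = 64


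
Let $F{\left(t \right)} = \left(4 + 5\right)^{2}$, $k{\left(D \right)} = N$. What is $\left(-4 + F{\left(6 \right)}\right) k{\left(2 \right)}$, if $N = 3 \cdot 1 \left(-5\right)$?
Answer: $-1155$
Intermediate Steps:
$N = -15$ ($N = 3 \left(-5\right) = -15$)
$k{\left(D \right)} = -15$
$F{\left(t \right)} = 81$ ($F{\left(t \right)} = 9^{2} = 81$)
$\left(-4 + F{\left(6 \right)}\right) k{\left(2 \right)} = \left(-4 + 81\right) \left(-15\right) = 77 \left(-15\right) = -1155$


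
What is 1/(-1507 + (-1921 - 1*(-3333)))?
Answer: -1/95 ≈ -0.010526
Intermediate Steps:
1/(-1507 + (-1921 - 1*(-3333))) = 1/(-1507 + (-1921 + 3333)) = 1/(-1507 + 1412) = 1/(-95) = -1/95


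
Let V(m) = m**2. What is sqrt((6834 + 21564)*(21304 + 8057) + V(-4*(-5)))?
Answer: sqrt(833794078) ≈ 28876.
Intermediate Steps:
sqrt((6834 + 21564)*(21304 + 8057) + V(-4*(-5))) = sqrt((6834 + 21564)*(21304 + 8057) + (-4*(-5))**2) = sqrt(28398*29361 + 20**2) = sqrt(833793678 + 400) = sqrt(833794078)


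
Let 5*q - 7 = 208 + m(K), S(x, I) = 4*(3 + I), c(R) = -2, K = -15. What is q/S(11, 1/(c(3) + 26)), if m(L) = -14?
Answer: 1206/365 ≈ 3.3041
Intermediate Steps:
S(x, I) = 12 + 4*I
q = 201/5 (q = 7/5 + (208 - 14)/5 = 7/5 + (1/5)*194 = 7/5 + 194/5 = 201/5 ≈ 40.200)
q/S(11, 1/(c(3) + 26)) = 201/(5*(12 + 4/(-2 + 26))) = 201/(5*(12 + 4/24)) = 201/(5*(12 + 4*(1/24))) = 201/(5*(12 + 1/6)) = 201/(5*(73/6)) = (201/5)*(6/73) = 1206/365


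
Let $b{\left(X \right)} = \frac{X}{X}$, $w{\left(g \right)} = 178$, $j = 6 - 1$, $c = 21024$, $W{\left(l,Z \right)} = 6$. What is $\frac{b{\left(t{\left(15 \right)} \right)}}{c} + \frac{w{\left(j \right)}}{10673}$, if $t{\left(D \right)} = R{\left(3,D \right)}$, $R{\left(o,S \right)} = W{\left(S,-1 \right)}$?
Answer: $\frac{3752945}{224389152} \approx 0.016725$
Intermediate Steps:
$R{\left(o,S \right)} = 6$
$t{\left(D \right)} = 6$
$j = 5$ ($j = 6 - 1 = 5$)
$b{\left(X \right)} = 1$
$\frac{b{\left(t{\left(15 \right)} \right)}}{c} + \frac{w{\left(j \right)}}{10673} = 1 \cdot \frac{1}{21024} + \frac{178}{10673} = 1 \cdot \frac{1}{21024} + 178 \cdot \frac{1}{10673} = \frac{1}{21024} + \frac{178}{10673} = \frac{3752945}{224389152}$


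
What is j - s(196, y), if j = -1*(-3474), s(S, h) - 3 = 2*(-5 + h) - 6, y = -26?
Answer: 3539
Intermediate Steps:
s(S, h) = -13 + 2*h (s(S, h) = 3 + (2*(-5 + h) - 6) = 3 + ((-10 + 2*h) - 6) = 3 + (-16 + 2*h) = -13 + 2*h)
j = 3474
j - s(196, y) = 3474 - (-13 + 2*(-26)) = 3474 - (-13 - 52) = 3474 - 1*(-65) = 3474 + 65 = 3539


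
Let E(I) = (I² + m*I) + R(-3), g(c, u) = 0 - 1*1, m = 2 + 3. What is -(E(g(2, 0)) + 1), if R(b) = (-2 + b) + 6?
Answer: 2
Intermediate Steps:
m = 5
R(b) = 4 + b
g(c, u) = -1 (g(c, u) = 0 - 1 = -1)
E(I) = 1 + I² + 5*I (E(I) = (I² + 5*I) + (4 - 3) = (I² + 5*I) + 1 = 1 + I² + 5*I)
-(E(g(2, 0)) + 1) = -((1 + (-1)² + 5*(-1)) + 1) = -((1 + 1 - 5) + 1) = -(-3 + 1) = -1*(-2) = 2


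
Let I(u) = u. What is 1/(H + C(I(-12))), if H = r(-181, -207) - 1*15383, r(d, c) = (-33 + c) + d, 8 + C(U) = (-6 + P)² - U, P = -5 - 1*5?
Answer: -1/15544 ≈ -6.4334e-5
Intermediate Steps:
P = -10 (P = -5 - 5 = -10)
C(U) = 248 - U (C(U) = -8 + ((-6 - 10)² - U) = -8 + ((-16)² - U) = -8 + (256 - U) = 248 - U)
r(d, c) = -33 + c + d
H = -15804 (H = (-33 - 207 - 181) - 1*15383 = -421 - 15383 = -15804)
1/(H + C(I(-12))) = 1/(-15804 + (248 - 1*(-12))) = 1/(-15804 + (248 + 12)) = 1/(-15804 + 260) = 1/(-15544) = -1/15544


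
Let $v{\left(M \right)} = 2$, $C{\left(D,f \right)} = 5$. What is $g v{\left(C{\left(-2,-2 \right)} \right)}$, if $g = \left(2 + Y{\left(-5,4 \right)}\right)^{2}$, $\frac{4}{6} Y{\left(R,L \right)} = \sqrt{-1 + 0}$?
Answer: $\frac{7}{2} + 12 i \approx 3.5 + 12.0 i$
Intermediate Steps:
$Y{\left(R,L \right)} = \frac{3 i}{2}$ ($Y{\left(R,L \right)} = \frac{3 \sqrt{-1 + 0}}{2} = \frac{3 \sqrt{-1}}{2} = \frac{3 i}{2}$)
$g = \left(2 + \frac{3 i}{2}\right)^{2} \approx 1.75 + 6.0 i$
$g v{\left(C{\left(-2,-2 \right)} \right)} = \left(\frac{7}{4} + 6 i\right) 2 = \frac{7}{2} + 12 i$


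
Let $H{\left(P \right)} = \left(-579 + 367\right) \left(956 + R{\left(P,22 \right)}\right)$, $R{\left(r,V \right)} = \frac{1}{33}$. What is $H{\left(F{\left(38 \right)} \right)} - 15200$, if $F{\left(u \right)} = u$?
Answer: $- \frac{7189988}{33} \approx -2.1788 \cdot 10^{5}$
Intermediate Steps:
$R{\left(r,V \right)} = \frac{1}{33}$
$H{\left(P \right)} = - \frac{6688388}{33}$ ($H{\left(P \right)} = \left(-579 + 367\right) \left(956 + \frac{1}{33}\right) = \left(-212\right) \frac{31549}{33} = - \frac{6688388}{33}$)
$H{\left(F{\left(38 \right)} \right)} - 15200 = - \frac{6688388}{33} - 15200 = - \frac{7189988}{33}$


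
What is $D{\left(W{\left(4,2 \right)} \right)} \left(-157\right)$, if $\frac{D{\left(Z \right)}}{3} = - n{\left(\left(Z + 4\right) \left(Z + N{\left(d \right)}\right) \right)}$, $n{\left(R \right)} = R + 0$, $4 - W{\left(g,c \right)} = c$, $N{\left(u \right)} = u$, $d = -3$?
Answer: $-2826$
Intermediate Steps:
$W{\left(g,c \right)} = 4 - c$
$n{\left(R \right)} = R$
$D{\left(Z \right)} = - 3 \left(-3 + Z\right) \left(4 + Z\right)$ ($D{\left(Z \right)} = 3 \left(- \left(Z + 4\right) \left(Z - 3\right)\right) = 3 \left(- \left(4 + Z\right) \left(-3 + Z\right)\right) = 3 \left(- \left(-3 + Z\right) \left(4 + Z\right)\right) = - 3 \left(-3 + Z\right) \left(4 + Z\right)$)
$D{\left(W{\left(4,2 \right)} \right)} \left(-157\right) = \left(36 - 3 \left(4 - 2\right) - 3 \left(4 - 2\right)^{2}\right) \left(-157\right) = \left(36 - 6 - 3 \cdot 2^{2}\right) \left(-157\right) = \left(36 - 6 - 12\right) \left(-157\right) = 18 \left(-157\right) = -2826$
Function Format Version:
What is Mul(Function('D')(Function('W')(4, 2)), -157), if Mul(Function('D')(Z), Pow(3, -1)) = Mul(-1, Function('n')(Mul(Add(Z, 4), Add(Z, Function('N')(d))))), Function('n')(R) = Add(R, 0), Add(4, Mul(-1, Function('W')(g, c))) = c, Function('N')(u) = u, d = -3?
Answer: -2826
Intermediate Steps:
Function('W')(g, c) = Add(4, Mul(-1, c))
Function('n')(R) = R
Function('D')(Z) = Mul(-3, Add(-3, Z), Add(4, Z)) (Function('D')(Z) = Mul(3, Mul(-1, Mul(Add(Z, 4), Add(Z, -3)))) = Mul(3, Mul(-1, Mul(Add(4, Z), Add(-3, Z)))) = Mul(3, Mul(-1, Mul(Add(-3, Z), Add(4, Z)))) = Mul(3, Mul(-1, Add(-3, Z), Add(4, Z))) = Mul(-3, Add(-3, Z), Add(4, Z)))
Mul(Function('D')(Function('W')(4, 2)), -157) = Mul(Add(36, Mul(-3, Add(4, Mul(-1, 2))), Mul(-3, Pow(Add(4, Mul(-1, 2)), 2))), -157) = Mul(Add(36, Mul(-3, Add(4, -2)), Mul(-3, Pow(Add(4, -2), 2))), -157) = Mul(Add(36, Mul(-3, 2), Mul(-3, Pow(2, 2))), -157) = Mul(Add(36, -6, Mul(-3, 4)), -157) = Mul(Add(36, -6, -12), -157) = Mul(18, -157) = -2826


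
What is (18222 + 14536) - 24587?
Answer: 8171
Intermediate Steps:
(18222 + 14536) - 24587 = 32758 - 24587 = 8171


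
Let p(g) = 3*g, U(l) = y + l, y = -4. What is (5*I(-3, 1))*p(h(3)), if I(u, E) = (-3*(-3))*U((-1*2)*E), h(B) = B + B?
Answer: -4860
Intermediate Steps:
U(l) = -4 + l
h(B) = 2*B
I(u, E) = -36 - 18*E (I(u, E) = (-3*(-3))*(-4 + (-1*2)*E) = 9*(-4 - 2*E) = -36 - 18*E)
(5*I(-3, 1))*p(h(3)) = (5*(-36 - 18*1))*(3*(2*3)) = (5*(-36 - 18))*(3*6) = (5*(-54))*18 = -270*18 = -4860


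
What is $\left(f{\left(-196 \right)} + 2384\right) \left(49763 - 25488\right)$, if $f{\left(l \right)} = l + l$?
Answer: $48355800$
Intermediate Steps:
$f{\left(l \right)} = 2 l$
$\left(f{\left(-196 \right)} + 2384\right) \left(49763 - 25488\right) = \left(2 \left(-196\right) + 2384\right) \left(49763 - 25488\right) = \left(-392 + 2384\right) 24275 = 1992 \cdot 24275 = 48355800$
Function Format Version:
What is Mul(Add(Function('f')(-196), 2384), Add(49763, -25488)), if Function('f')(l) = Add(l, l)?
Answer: 48355800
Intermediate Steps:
Function('f')(l) = Mul(2, l)
Mul(Add(Function('f')(-196), 2384), Add(49763, -25488)) = Mul(Add(Mul(2, -196), 2384), Add(49763, -25488)) = Mul(Add(-392, 2384), 24275) = Mul(1992, 24275) = 48355800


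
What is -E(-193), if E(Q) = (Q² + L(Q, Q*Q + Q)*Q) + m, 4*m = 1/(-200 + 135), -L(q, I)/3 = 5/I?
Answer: -154956149/4160 ≈ -37249.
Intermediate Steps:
L(q, I) = -15/I
m = -1/260 (m = 1/(4*(-200 + 135)) = (¼)/(-65) = (¼)*(-1/65) = -1/260 ≈ -0.0038462)
E(Q) = -1/260 + Q² - 15*Q/(Q + Q²) (E(Q) = (Q² + (-15/(Q*Q + Q))*Q) - 1/260 = (Q² + (-15/(Q² + Q))*Q) - 1/260 = (Q² + (-15/(Q + Q²))*Q) - 1/260 = (Q² - 15*Q/(Q + Q²)) - 1/260 = -1/260 + Q² - 15*Q/(Q + Q²))
-E(-193) = -(-3900 + (1 - 193)*(-1 + 260*(-193)²))/(260*(1 - 193)) = -(-3900 - 192*(-1 + 260*37249))/(260*(-192)) = -(-1)*(-3900 - 192*(-1 + 9684740))/(260*192) = -(-1)*(-3900 - 192*9684739)/(260*192) = -(-1)*(-3900 - 1859469888)/(260*192) = -(-1)*(-1859473788)/(260*192) = -1*154956149/4160 = -154956149/4160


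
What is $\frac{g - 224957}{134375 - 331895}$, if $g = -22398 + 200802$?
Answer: $\frac{46553}{197520} \approx 0.23569$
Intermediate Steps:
$g = 178404$
$\frac{g - 224957}{134375 - 331895} = \frac{178404 - 224957}{134375 - 331895} = - \frac{46553}{-197520} = \left(-46553\right) \left(- \frac{1}{197520}\right) = \frac{46553}{197520}$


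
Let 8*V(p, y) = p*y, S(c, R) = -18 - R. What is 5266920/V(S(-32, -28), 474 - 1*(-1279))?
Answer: 4213536/1753 ≈ 2403.6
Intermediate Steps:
V(p, y) = p*y/8 (V(p, y) = (p*y)/8 = p*y/8)
5266920/V(S(-32, -28), 474 - 1*(-1279)) = 5266920/(((-18 - 1*(-28))*(474 - 1*(-1279))/8)) = 5266920/(((-18 + 28)*(474 + 1279)/8)) = 5266920/(((1/8)*10*1753)) = 5266920/(8765/4) = 5266920*(4/8765) = 4213536/1753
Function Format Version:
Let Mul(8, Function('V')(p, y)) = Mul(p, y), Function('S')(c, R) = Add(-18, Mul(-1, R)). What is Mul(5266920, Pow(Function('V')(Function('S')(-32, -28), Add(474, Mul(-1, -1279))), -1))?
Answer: Rational(4213536, 1753) ≈ 2403.6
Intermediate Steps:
Function('V')(p, y) = Mul(Rational(1, 8), p, y) (Function('V')(p, y) = Mul(Rational(1, 8), Mul(p, y)) = Mul(Rational(1, 8), p, y))
Mul(5266920, Pow(Function('V')(Function('S')(-32, -28), Add(474, Mul(-1, -1279))), -1)) = Mul(5266920, Pow(Mul(Rational(1, 8), Add(-18, Mul(-1, -28)), Add(474, Mul(-1, -1279))), -1)) = Mul(5266920, Pow(Mul(Rational(1, 8), Add(-18, 28), Add(474, 1279)), -1)) = Mul(5266920, Pow(Mul(Rational(1, 8), 10, 1753), -1)) = Mul(5266920, Pow(Rational(8765, 4), -1)) = Mul(5266920, Rational(4, 8765)) = Rational(4213536, 1753)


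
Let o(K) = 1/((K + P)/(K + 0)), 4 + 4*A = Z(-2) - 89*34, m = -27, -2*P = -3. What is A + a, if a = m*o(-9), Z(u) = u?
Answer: -3952/5 ≈ -790.40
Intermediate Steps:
P = 3/2 (P = -1/2*(-3) = 3/2 ≈ 1.5000)
A = -758 (A = -1 + (-2 - 89*34)/4 = -1 + (-2 - 3026)/4 = -1 + (1/4)*(-3028) = -1 - 757 = -758)
o(K) = K/(3/2 + K) (o(K) = 1/((K + 3/2)/(K + 0)) = 1/((3/2 + K)/K) = K/(3/2 + K))
a = -162/5 (a = -54*(-9)/(3 + 2*(-9)) = -54*(-9)/(3 - 18) = -54*(-9)/(-15) = -54*(-9)*(-1)/15 = -27*6/5 = -162/5 ≈ -32.400)
A + a = -758 - 162/5 = -3952/5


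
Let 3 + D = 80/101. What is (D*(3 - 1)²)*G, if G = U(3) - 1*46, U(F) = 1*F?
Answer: 38356/101 ≈ 379.76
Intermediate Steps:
U(F) = F
G = -43 (G = 3 - 1*46 = 3 - 46 = -43)
D = -223/101 (D = -3 + 80/101 = -223/101 ≈ -2.2079)
(D*(3 - 1)²)*G = -223*(3 - 1)²/101*(-43) = -223/101*2²*(-43) = -223/101*4*(-43) = -892/101*(-43) = 38356/101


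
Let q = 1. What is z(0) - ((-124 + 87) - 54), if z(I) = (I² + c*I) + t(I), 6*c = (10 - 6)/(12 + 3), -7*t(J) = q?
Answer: 636/7 ≈ 90.857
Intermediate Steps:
t(J) = -⅐ (t(J) = -⅐*1 = -⅐)
c = 2/45 (c = ((10 - 6)/(12 + 3))/6 = (4/15)/6 = (4*(1/15))/6 = (⅙)*(4/15) = 2/45 ≈ 0.044444)
z(I) = -⅐ + I² + 2*I/45 (z(I) = (I² + 2*I/45) - ⅐ = -⅐ + I² + 2*I/45)
z(0) - ((-124 + 87) - 54) = (-⅐ + 0² + (2/45)*0) - ((-124 + 87) - 54) = (-⅐ + 0 + 0) - (-37 - 54) = -⅐ - 1*(-91) = -⅐ + 91 = 636/7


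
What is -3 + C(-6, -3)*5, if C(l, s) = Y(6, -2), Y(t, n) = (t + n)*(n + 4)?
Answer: 37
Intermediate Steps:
Y(t, n) = (4 + n)*(n + t) (Y(t, n) = (n + t)*(4 + n) = (4 + n)*(n + t))
C(l, s) = 8 (C(l, s) = (-2)² + 4*(-2) + 4*6 - 2*6 = 4 - 8 + 24 - 12 = 8)
-3 + C(-6, -3)*5 = -3 + 8*5 = -3 + 40 = 37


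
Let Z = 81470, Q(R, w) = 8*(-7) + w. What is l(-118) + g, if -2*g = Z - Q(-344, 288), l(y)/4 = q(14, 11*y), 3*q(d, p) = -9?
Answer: -40631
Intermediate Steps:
Q(R, w) = -56 + w
q(d, p) = -3 (q(d, p) = (1/3)*(-9) = -3)
l(y) = -12 (l(y) = 4*(-3) = -12)
g = -40619 (g = -(81470 - (-56 + 288))/2 = -(81470 - 1*232)/2 = -(81470 - 232)/2 = -1/2*81238 = -40619)
l(-118) + g = -12 - 40619 = -40631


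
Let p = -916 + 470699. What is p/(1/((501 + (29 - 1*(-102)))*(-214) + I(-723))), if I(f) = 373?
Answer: -63361982125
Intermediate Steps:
p = 469783
p/(1/((501 + (29 - 1*(-102)))*(-214) + I(-723))) = 469783/(1/((501 + (29 - 1*(-102)))*(-214) + 373)) = 469783/(1/((501 + (29 + 102))*(-214) + 373)) = 469783/(1/((501 + 131)*(-214) + 373)) = 469783/(1/(632*(-214) + 373)) = 469783/(1/(-135248 + 373)) = 469783/(1/(-134875)) = 469783/(-1/134875) = 469783*(-134875) = -63361982125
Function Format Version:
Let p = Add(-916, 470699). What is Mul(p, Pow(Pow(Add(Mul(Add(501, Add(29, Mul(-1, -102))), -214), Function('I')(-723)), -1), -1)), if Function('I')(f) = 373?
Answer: -63361982125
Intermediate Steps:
p = 469783
Mul(p, Pow(Pow(Add(Mul(Add(501, Add(29, Mul(-1, -102))), -214), Function('I')(-723)), -1), -1)) = Mul(469783, Pow(Pow(Add(Mul(Add(501, Add(29, Mul(-1, -102))), -214), 373), -1), -1)) = Mul(469783, Pow(Pow(Add(Mul(Add(501, Add(29, 102)), -214), 373), -1), -1)) = Mul(469783, Pow(Pow(Add(Mul(Add(501, 131), -214), 373), -1), -1)) = Mul(469783, Pow(Pow(Add(Mul(632, -214), 373), -1), -1)) = Mul(469783, Pow(Pow(Add(-135248, 373), -1), -1)) = Mul(469783, Pow(Pow(-134875, -1), -1)) = Mul(469783, Pow(Rational(-1, 134875), -1)) = Mul(469783, -134875) = -63361982125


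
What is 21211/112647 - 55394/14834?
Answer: -2962661972/835502799 ≈ -3.5460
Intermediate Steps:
21211/112647 - 55394/14834 = 21211*(1/112647) - 55394*1/14834 = 21211/112647 - 27697/7417 = -2962661972/835502799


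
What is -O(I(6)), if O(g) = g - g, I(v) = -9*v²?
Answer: 0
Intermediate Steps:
O(g) = 0
-O(I(6)) = -1*0 = 0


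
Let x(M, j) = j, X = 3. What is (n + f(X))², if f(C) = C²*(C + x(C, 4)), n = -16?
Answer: 2209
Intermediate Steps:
f(C) = C²*(4 + C) (f(C) = C²*(C + 4) = C²*(4 + C))
(n + f(X))² = (-16 + 3²*(4 + 3))² = (-16 + 9*7)² = (-16 + 63)² = 47² = 2209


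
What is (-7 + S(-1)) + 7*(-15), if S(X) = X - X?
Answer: -112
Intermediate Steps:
S(X) = 0
(-7 + S(-1)) + 7*(-15) = (-7 + 0) + 7*(-15) = -7 - 105 = -112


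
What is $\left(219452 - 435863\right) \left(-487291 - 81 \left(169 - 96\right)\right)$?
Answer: $106734770844$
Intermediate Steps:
$\left(219452 - 435863\right) \left(-487291 - 81 \left(169 - 96\right)\right) = - 216411 \left(-487291 - 5913\right) = \left(-216411\right) \left(-493204\right) = 106734770844$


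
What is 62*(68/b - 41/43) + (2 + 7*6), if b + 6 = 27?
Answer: 167638/903 ≈ 185.65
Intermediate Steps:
b = 21 (b = -6 + 27 = 21)
62*(68/b - 41/43) + (2 + 7*6) = 62*(68/21 - 41/43) + (2 + 7*6) = 62*(68*(1/21) - 41*1/43) + (2 + 42) = 62*(68/21 - 41/43) + 44 = 62*(2063/903) + 44 = 127906/903 + 44 = 167638/903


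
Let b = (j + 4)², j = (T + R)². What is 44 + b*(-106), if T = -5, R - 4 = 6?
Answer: -89102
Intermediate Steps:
R = 10 (R = 4 + 6 = 10)
j = 25 (j = (-5 + 10)² = 5² = 25)
b = 841 (b = (25 + 4)² = 29² = 841)
44 + b*(-106) = 44 + 841*(-106) = 44 - 89146 = -89102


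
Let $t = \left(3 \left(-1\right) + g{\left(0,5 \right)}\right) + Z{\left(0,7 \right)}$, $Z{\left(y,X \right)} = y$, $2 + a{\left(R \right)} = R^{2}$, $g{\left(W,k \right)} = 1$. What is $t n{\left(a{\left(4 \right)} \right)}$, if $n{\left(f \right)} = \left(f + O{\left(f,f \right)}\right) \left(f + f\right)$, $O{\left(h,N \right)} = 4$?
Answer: $-1008$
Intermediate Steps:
$a{\left(R \right)} = -2 + R^{2}$
$n{\left(f \right)} = 2 f \left(4 + f\right)$ ($n{\left(f \right)} = \left(f + 4\right) \left(f + f\right) = \left(4 + f\right) 2 f = 2 f \left(4 + f\right)$)
$t = -2$ ($t = \left(3 \left(-1\right) + 1\right) + 0 = \left(-3 + 1\right) + 0 = -2 + 0 = -2$)
$t n{\left(a{\left(4 \right)} \right)} = - 2 \cdot 2 \left(-2 + 4^{2}\right) \left(4 - \left(2 - 4^{2}\right)\right) = - 2 \cdot 2 \left(-2 + 16\right) \left(4 + \left(-2 + 16\right)\right) = - 2 \cdot 2 \cdot 14 \left(4 + 14\right) = - 2 \cdot 2 \cdot 14 \cdot 18 = \left(-2\right) 504 = -1008$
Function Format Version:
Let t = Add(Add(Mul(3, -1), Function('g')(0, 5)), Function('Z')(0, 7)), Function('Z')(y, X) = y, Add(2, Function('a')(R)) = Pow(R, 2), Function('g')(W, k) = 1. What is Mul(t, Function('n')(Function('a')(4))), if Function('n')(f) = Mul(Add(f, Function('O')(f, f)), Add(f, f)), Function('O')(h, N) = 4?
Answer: -1008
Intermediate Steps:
Function('a')(R) = Add(-2, Pow(R, 2))
Function('n')(f) = Mul(2, f, Add(4, f)) (Function('n')(f) = Mul(Add(f, 4), Add(f, f)) = Mul(Add(4, f), Mul(2, f)) = Mul(2, f, Add(4, f)))
t = -2 (t = Add(Add(Mul(3, -1), 1), 0) = Add(Add(-3, 1), 0) = Add(-2, 0) = -2)
Mul(t, Function('n')(Function('a')(4))) = Mul(-2, Mul(2, Add(-2, Pow(4, 2)), Add(4, Add(-2, Pow(4, 2))))) = Mul(-2, Mul(2, Add(-2, 16), Add(4, Add(-2, 16)))) = Mul(-2, Mul(2, 14, Add(4, 14))) = Mul(-2, Mul(2, 14, 18)) = Mul(-2, 504) = -1008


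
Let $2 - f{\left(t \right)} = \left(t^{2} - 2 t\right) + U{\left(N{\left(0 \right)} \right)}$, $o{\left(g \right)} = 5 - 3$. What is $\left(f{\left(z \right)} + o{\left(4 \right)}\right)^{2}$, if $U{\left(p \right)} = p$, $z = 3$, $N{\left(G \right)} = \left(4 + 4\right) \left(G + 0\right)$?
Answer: $1$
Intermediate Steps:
$N{\left(G \right)} = 8 G$
$o{\left(g \right)} = 2$
$f{\left(t \right)} = 2 - t^{2} + 2 t$ ($f{\left(t \right)} = 2 - \left(\left(t^{2} - 2 t\right) + 8 \cdot 0\right) = 2 - \left(\left(t^{2} - 2 t\right) + 0\right) = 2 - \left(t^{2} - 2 t\right) = 2 - t^{2} + 2 t$)
$\left(f{\left(z \right)} + o{\left(4 \right)}\right)^{2} = \left(\left(2 - 3^{2} + 2 \cdot 3\right) + 2\right)^{2} = \left(\left(2 - 9 + 6\right) + 2\right)^{2} = \left(-1 + 2\right)^{2} = 1^{2} = 1$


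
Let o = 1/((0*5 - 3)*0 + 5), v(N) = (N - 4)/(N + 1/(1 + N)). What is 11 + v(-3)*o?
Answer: 57/5 ≈ 11.400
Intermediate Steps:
v(N) = (-4 + N)/(N + 1/(1 + N))
o = ⅕ (o = 1/((0 - 3)*0 + 5) = 1/(-3*0 + 5) = 1/(0 + 5) = 1/5 = ⅕ ≈ 0.20000)
11 + v(-3)*o = 11 + ((-4 + (-3)² - 3*(-3))/(1 - 3 + (-3)²))*(⅕) = 11 + ((-4 + 9 + 9)/(1 - 3 + 9))*(⅕) = 11 + (14/7)*(⅕) = 11 + ((⅐)*14)*(⅕) = 11 + 2*(⅕) = 11 + ⅖ = 57/5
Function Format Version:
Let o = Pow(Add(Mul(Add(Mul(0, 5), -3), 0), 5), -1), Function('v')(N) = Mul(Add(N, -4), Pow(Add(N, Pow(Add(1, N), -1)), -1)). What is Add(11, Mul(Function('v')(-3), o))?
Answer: Rational(57, 5) ≈ 11.400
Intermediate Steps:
Function('v')(N) = Mul(Pow(Add(N, Pow(Add(1, N), -1)), -1), Add(-4, N)) (Function('v')(N) = Mul(Add(-4, N), Pow(Add(N, Pow(Add(1, N), -1)), -1)) = Mul(Pow(Add(N, Pow(Add(1, N), -1)), -1), Add(-4, N)))
o = Rational(1, 5) (o = Pow(Add(Mul(Add(0, -3), 0), 5), -1) = Pow(Add(Mul(-3, 0), 5), -1) = Pow(Add(0, 5), -1) = Pow(5, -1) = Rational(1, 5) ≈ 0.20000)
Add(11, Mul(Function('v')(-3), o)) = Add(11, Mul(Mul(Pow(Add(1, -3, Pow(-3, 2)), -1), Add(-4, Pow(-3, 2), Mul(-3, -3))), Rational(1, 5))) = Add(11, Mul(Mul(Pow(Add(1, -3, 9), -1), Add(-4, 9, 9)), Rational(1, 5))) = Add(11, Mul(Mul(Pow(7, -1), 14), Rational(1, 5))) = Add(11, Mul(Mul(Rational(1, 7), 14), Rational(1, 5))) = Add(11, Mul(2, Rational(1, 5))) = Add(11, Rational(2, 5)) = Rational(57, 5)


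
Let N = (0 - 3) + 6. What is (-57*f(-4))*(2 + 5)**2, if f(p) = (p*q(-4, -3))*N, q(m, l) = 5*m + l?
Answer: -770868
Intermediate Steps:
q(m, l) = l + 5*m
N = 3 (N = -3 + 6 = 3)
f(p) = -69*p (f(p) = (p*(-3 + 5*(-4)))*3 = (p*(-3 - 20))*3 = (p*(-23))*3 = -23*p*3 = -69*p)
(-57*f(-4))*(2 + 5)**2 = (-(-3933)*(-4))*(2 + 5)**2 = -57*276*7**2 = -15732*49 = -770868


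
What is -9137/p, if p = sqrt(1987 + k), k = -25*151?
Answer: 9137*I*sqrt(447)/894 ≈ 216.08*I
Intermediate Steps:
k = -3775
p = 2*I*sqrt(447) (p = sqrt(1987 - 3775) = sqrt(-1788) = 2*I*sqrt(447) ≈ 42.285*I)
-9137/p = -9137*(-I*sqrt(447)/894) = -(-9137)*I*sqrt(447)/894 = 9137*I*sqrt(447)/894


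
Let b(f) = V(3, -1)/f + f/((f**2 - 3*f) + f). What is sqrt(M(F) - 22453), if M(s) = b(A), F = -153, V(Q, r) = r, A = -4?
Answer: I*sqrt(808305)/6 ≈ 149.84*I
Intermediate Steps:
b(f) = -1/f + f/(f**2 - 2*f) (b(f) = -1/f + f/((f**2 - 3*f) + f) = -1/f + f/(f**2 - 2*f))
M(s) = 1/12 (M(s) = 2/(-4*(-2 - 4)) = 2*(-1/4)/(-6) = 2*(-1/4)*(-1/6) = 1/12)
sqrt(M(F) - 22453) = sqrt(1/12 - 22453) = sqrt(-269435/12) = I*sqrt(808305)/6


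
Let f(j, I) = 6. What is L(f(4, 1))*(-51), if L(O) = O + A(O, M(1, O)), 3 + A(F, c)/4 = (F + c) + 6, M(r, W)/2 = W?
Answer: -4590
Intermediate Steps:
M(r, W) = 2*W
A(F, c) = 12 + 4*F + 4*c (A(F, c) = -12 + 4*((F + c) + 6) = -12 + 4*(6 + F + c) = -12 + (24 + 4*F + 4*c) = 12 + 4*F + 4*c)
L(O) = 12 + 13*O (L(O) = O + (12 + 4*O + 4*(2*O)) = O + (12 + 4*O + 8*O) = O + (12 + 12*O) = 12 + 13*O)
L(f(4, 1))*(-51) = (12 + 13*6)*(-51) = (12 + 78)*(-51) = 90*(-51) = -4590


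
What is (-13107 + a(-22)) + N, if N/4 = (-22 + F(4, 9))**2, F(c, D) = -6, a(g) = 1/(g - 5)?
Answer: -269218/27 ≈ -9971.0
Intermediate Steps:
a(g) = 1/(-5 + g)
N = 3136 (N = 4*(-22 - 6)**2 = 4*(-28)**2 = 4*784 = 3136)
(-13107 + a(-22)) + N = (-13107 + 1/(-5 - 22)) + 3136 = (-13107 + 1/(-27)) + 3136 = (-13107 - 1/27) + 3136 = -353890/27 + 3136 = -269218/27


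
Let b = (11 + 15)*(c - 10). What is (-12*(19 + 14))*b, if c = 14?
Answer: -41184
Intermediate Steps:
b = 104 (b = (11 + 15)*(14 - 10) = 26*4 = 104)
(-12*(19 + 14))*b = -12*(19 + 14)*104 = -12*33*104 = -396*104 = -41184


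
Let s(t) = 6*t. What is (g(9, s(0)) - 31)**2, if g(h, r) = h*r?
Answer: 961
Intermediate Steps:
(g(9, s(0)) - 31)**2 = (9*(6*0) - 31)**2 = (9*0 - 31)**2 = (0 - 31)**2 = (-31)**2 = 961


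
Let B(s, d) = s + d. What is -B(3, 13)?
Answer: -16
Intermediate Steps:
B(s, d) = d + s
-B(3, 13) = -(13 + 3) = -1*16 = -16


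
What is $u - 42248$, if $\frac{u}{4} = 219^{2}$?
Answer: $149596$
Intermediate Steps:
$u = 191844$ ($u = 4 \cdot 219^{2} = 4 \cdot 47961 = 191844$)
$u - 42248 = 191844 - 42248 = 149596$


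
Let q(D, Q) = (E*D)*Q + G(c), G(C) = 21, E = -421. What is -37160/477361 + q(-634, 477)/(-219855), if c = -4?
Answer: -20261605710813/34983400885 ≈ -579.18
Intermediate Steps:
q(D, Q) = 21 - 421*D*Q (q(D, Q) = (-421*D)*Q + 21 = -421*D*Q + 21 = 21 - 421*D*Q)
-37160/477361 + q(-634, 477)/(-219855) = -37160/477361 + (21 - 421*(-634)*477)/(-219855) = -37160*1/477361 + (21 + 127317978)*(-1/219855) = -37160/477361 + 127317999*(-1/219855) = -37160/477361 - 42439333/73285 = -20261605710813/34983400885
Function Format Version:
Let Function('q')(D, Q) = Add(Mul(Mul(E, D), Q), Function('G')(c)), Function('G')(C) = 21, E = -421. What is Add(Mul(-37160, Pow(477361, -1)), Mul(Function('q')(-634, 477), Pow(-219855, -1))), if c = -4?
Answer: Rational(-20261605710813, 34983400885) ≈ -579.18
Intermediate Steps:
Function('q')(D, Q) = Add(21, Mul(-421, D, Q)) (Function('q')(D, Q) = Add(Mul(Mul(-421, D), Q), 21) = Add(Mul(-421, D, Q), 21) = Add(21, Mul(-421, D, Q)))
Add(Mul(-37160, Pow(477361, -1)), Mul(Function('q')(-634, 477), Pow(-219855, -1))) = Add(Mul(-37160, Pow(477361, -1)), Mul(Add(21, Mul(-421, -634, 477)), Pow(-219855, -1))) = Add(Mul(-37160, Rational(1, 477361)), Mul(Add(21, 127317978), Rational(-1, 219855))) = Add(Rational(-37160, 477361), Mul(127317999, Rational(-1, 219855))) = Add(Rational(-37160, 477361), Rational(-42439333, 73285)) = Rational(-20261605710813, 34983400885)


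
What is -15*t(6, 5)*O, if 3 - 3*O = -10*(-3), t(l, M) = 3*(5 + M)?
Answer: 4050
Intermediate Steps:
t(l, M) = 15 + 3*M
O = -9 (O = 1 - (-10)*(-3)/3 = 1 - 1/3*30 = 1 - 10 = -9)
-15*t(6, 5)*O = -15*(15 + 3*5)*(-9) = -15*(15 + 15)*(-9) = -15*30*(-9) = -450*(-9) = -1*(-4050) = 4050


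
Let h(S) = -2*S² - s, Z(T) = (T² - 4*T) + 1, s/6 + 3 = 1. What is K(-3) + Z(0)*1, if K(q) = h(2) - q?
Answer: 8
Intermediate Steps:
s = -12 (s = -18 + 6*1 = -18 + 6 = -12)
Z(T) = 1 + T² - 4*T
h(S) = 12 - 2*S² (h(S) = -2*S² - 1*(-12) = -2*S² + 12 = 12 - 2*S²)
K(q) = 4 - q (K(q) = (12 - 2*2²) - q = (12 - 2*4) - q = (12 - 8) - q = 4 - q)
K(-3) + Z(0)*1 = (4 - 1*(-3)) + (1 + 0² - 4*0)*1 = (4 + 3) + (1 + 0 + 0)*1 = 7 + 1*1 = 7 + 1 = 8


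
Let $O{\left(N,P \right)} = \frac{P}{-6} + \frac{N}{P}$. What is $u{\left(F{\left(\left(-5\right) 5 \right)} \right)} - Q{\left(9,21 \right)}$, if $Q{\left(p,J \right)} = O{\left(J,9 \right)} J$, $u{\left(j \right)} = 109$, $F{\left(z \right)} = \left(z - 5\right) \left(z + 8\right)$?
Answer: $\frac{183}{2} \approx 91.5$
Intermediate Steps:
$O{\left(N,P \right)} = - \frac{P}{6} + \frac{N}{P}$ ($O{\left(N,P \right)} = P \left(- \frac{1}{6}\right) + \frac{N}{P} = - \frac{P}{6} + \frac{N}{P}$)
$F{\left(z \right)} = \left(-5 + z\right) \left(8 + z\right)$
$Q{\left(p,J \right)} = J \left(- \frac{3}{2} + \frac{J}{9}\right)$ ($Q{\left(p,J \right)} = \left(\left(- \frac{1}{6}\right) 9 + \frac{J}{9}\right) J = \left(- \frac{3}{2} + J \frac{1}{9}\right) J = \left(- \frac{3}{2} + \frac{J}{9}\right) J = J \left(- \frac{3}{2} + \frac{J}{9}\right)$)
$u{\left(F{\left(\left(-5\right) 5 \right)} \right)} - Q{\left(9,21 \right)} = 109 - \frac{1}{18} \cdot 21 \left(-27 + 2 \cdot 21\right) = 109 - \frac{1}{18} \cdot 21 \left(-27 + 42\right) = 109 - \frac{1}{18} \cdot 21 \cdot 15 = 109 - \frac{35}{2} = \frac{183}{2}$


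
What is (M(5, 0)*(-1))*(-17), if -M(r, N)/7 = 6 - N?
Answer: -714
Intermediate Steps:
M(r, N) = -42 + 7*N (M(r, N) = -7*(6 - N) = -42 + 7*N)
(M(5, 0)*(-1))*(-17) = ((-42 + 7*0)*(-1))*(-17) = ((-42 + 0)*(-1))*(-17) = -42*(-1)*(-17) = 42*(-17) = -714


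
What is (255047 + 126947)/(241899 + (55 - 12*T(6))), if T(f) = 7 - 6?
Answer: 190997/120971 ≈ 1.5789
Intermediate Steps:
T(f) = 1
(255047 + 126947)/(241899 + (55 - 12*T(6))) = (255047 + 126947)/(241899 + (55 - 12*1)) = 381994/(241899 + (55 - 12)) = 381994/(241899 + 43) = 381994/241942 = 381994*(1/241942) = 190997/120971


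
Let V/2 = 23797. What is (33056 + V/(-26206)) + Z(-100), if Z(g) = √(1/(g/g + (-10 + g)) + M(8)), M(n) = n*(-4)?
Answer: 433108971/13103 + I*√380301/109 ≈ 33054.0 + 5.6577*I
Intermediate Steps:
V = 47594 (V = 2*23797 = 47594)
M(n) = -4*n
Z(g) = √(-32 + 1/(-9 + g)) (Z(g) = √(1/(g/g + (-10 + g)) - 4*8) = √(1/(1 + (-10 + g)) - 32) = √(1/(-9 + g) - 32) = √(-32 + 1/(-9 + g)))
(33056 + V/(-26206)) + Z(-100) = (33056 + 47594/(-26206)) + √((289 - 32*(-100))/(-9 - 100)) = (33056 + 47594*(-1/26206)) + √((289 + 3200)/(-109)) = (33056 - 23797/13103) + √(-1/109*3489) = 433108971/13103 + √(-3489/109) = 433108971/13103 + I*√380301/109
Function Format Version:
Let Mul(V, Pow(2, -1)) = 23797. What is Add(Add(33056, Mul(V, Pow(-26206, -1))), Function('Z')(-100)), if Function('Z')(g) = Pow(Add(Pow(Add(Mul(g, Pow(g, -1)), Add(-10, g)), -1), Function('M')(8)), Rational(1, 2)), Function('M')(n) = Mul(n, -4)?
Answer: Add(Rational(433108971, 13103), Mul(Rational(1, 109), I, Pow(380301, Rational(1, 2)))) ≈ Add(33054., Mul(5.6577, I))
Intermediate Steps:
V = 47594 (V = Mul(2, 23797) = 47594)
Function('M')(n) = Mul(-4, n)
Function('Z')(g) = Pow(Add(-32, Pow(Add(-9, g), -1)), Rational(1, 2)) (Function('Z')(g) = Pow(Add(Pow(Add(Mul(g, Pow(g, -1)), Add(-10, g)), -1), Mul(-4, 8)), Rational(1, 2)) = Pow(Add(Pow(Add(1, Add(-10, g)), -1), -32), Rational(1, 2)) = Pow(Add(Pow(Add(-9, g), -1), -32), Rational(1, 2)) = Pow(Add(-32, Pow(Add(-9, g), -1)), Rational(1, 2)))
Add(Add(33056, Mul(V, Pow(-26206, -1))), Function('Z')(-100)) = Add(Add(33056, Mul(47594, Pow(-26206, -1))), Pow(Mul(Pow(Add(-9, -100), -1), Add(289, Mul(-32, -100))), Rational(1, 2))) = Add(Add(33056, Mul(47594, Rational(-1, 26206))), Pow(Mul(Pow(-109, -1), Add(289, 3200)), Rational(1, 2))) = Add(Add(33056, Rational(-23797, 13103)), Pow(Mul(Rational(-1, 109), 3489), Rational(1, 2))) = Add(Rational(433108971, 13103), Pow(Rational(-3489, 109), Rational(1, 2))) = Add(Rational(433108971, 13103), Mul(Rational(1, 109), I, Pow(380301, Rational(1, 2))))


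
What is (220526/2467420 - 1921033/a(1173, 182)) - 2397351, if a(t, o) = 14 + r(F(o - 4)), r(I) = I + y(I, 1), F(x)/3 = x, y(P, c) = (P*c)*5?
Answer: -2380010494026969/992519695 ≈ -2.3979e+6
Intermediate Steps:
y(P, c) = 5*P*c
F(x) = 3*x
r(I) = 6*I (r(I) = I + 5*I*1 = I + 5*I = 6*I)
a(t, o) = -58 + 18*o (a(t, o) = 14 + 6*(3*(o - 4)) = 14 + 6*(3*(-4 + o)) = 14 + 6*(-12 + 3*o) = 14 + (-72 + 18*o) = -58 + 18*o)
(220526/2467420 - 1921033/a(1173, 182)) - 2397351 = (220526/2467420 - 1921033/(-58 + 18*182)) - 2397351 = (220526*(1/2467420) - 1921033/(-58 + 3276)) - 2397351 = (110263/1233710 - 1921033/3218) - 2397351 = -592410699024/992519695 - 2397351 = -2380010494026969/992519695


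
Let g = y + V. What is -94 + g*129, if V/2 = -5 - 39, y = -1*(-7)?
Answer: -10543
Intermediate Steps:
y = 7
V = -88 (V = 2*(-5 - 39) = 2*(-44) = -88)
g = -81 (g = 7 - 88 = -81)
-94 + g*129 = -94 - 81*129 = -94 - 10449 = -10543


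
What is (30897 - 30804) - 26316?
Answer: -26223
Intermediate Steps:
(30897 - 30804) - 26316 = 93 - 26316 = -26223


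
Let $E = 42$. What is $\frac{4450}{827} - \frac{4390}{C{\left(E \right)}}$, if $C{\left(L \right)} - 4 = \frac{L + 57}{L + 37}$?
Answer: $- \frac{56993024}{68641} \approx -830.31$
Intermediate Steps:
$C{\left(L \right)} = 4 + \frac{57 + L}{37 + L}$ ($C{\left(L \right)} = 4 + \frac{L + 57}{L + 37} = 4 + \frac{57 + L}{37 + L}$)
$\frac{4450}{827} - \frac{4390}{C{\left(E \right)}} = \frac{4450}{827} - \frac{4390}{5 \frac{1}{37 + 42} \left(41 + 42\right)} = 4450 \cdot \frac{1}{827} - \frac{4390}{5 \cdot \frac{1}{79} \cdot 83} = \frac{4450}{827} - \frac{4390}{5 \cdot \frac{1}{79} \cdot 83} = \frac{4450}{827} - \frac{4390}{\frac{415}{79}} = \frac{4450}{827} - \frac{69362}{83} = - \frac{56993024}{68641}$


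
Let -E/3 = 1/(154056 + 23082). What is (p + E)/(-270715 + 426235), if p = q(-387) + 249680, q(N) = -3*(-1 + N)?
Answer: 14811334823/9182833920 ≈ 1.6129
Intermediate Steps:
q(N) = 3 - 3*N
p = 250844 (p = (3 - 3*(-387)) + 249680 = (3 + 1161) + 249680 = 1164 + 249680 = 250844)
E = -1/59046 (E = -3/(154056 + 23082) = -3/177138 = -3*1/177138 = -1/59046 ≈ -1.6936e-5)
(p + E)/(-270715 + 426235) = (250844 - 1/59046)/(-270715 + 426235) = (14811334823/59046)/155520 = (14811334823/59046)*(1/155520) = 14811334823/9182833920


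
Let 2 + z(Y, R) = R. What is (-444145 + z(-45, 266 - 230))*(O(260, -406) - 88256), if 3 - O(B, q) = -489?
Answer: 38976957804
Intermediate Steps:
O(B, q) = 492 (O(B, q) = 3 - 1*(-489) = 3 + 489 = 492)
z(Y, R) = -2 + R
(-444145 + z(-45, 266 - 230))*(O(260, -406) - 88256) = (-444145 + (-2 + (266 - 230)))*(492 - 88256) = (-444145 + (-2 + 36))*(-87764) = (-444145 + 34)*(-87764) = -444111*(-87764) = 38976957804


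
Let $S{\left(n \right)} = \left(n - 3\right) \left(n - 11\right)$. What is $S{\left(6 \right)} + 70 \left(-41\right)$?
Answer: $-2885$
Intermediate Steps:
$S{\left(n \right)} = \left(-11 + n\right) \left(-3 + n\right)$ ($S{\left(n \right)} = \left(-3 + n\right) \left(-11 + n\right) = \left(-11 + n\right) \left(-3 + n\right)$)
$S{\left(6 \right)} + 70 \left(-41\right) = \left(33 + 6^{2} - 84\right) + 70 \left(-41\right) = \left(33 + 36 - 84\right) - 2870 = -15 - 2870 = -2885$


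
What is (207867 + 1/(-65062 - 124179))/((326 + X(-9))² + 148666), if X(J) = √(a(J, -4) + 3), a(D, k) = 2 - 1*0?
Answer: 10028839672405862/12299879136817649 - 25647697232792*√5/12299879136817649 ≈ 0.81070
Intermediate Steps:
a(D, k) = 2 (a(D, k) = 2 + 0 = 2)
X(J) = √5 (X(J) = √(2 + 3) = √5)
(207867 + 1/(-65062 - 124179))/((326 + X(-9))² + 148666) = (207867 + 1/(-65062 - 124179))/((326 + √5)² + 148666) = (207867 + 1/(-189241))/(148666 + (326 + √5)²) = (207867 - 1/189241)/(148666 + (326 + √5)²) = 39336958946/(189241*(148666 + (326 + √5)²))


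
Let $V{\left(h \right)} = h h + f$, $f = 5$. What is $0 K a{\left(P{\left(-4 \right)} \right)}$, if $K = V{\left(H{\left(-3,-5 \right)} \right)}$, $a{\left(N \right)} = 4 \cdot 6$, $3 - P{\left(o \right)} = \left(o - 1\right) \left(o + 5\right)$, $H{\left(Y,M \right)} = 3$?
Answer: $0$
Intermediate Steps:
$P{\left(o \right)} = 3 - \left(-1 + o\right) \left(5 + o\right)$ ($P{\left(o \right)} = 3 - \left(o - 1\right) \left(o + 5\right) = 3 - \left(-1 + o\right) \left(5 + o\right)$)
$a{\left(N \right)} = 24$
$V{\left(h \right)} = 5 + h^{2}$ ($V{\left(h \right)} = h h + 5 = h^{2} + 5 = 5 + h^{2}$)
$K = 14$ ($K = 5 + 3^{2} = 5 + 9 = 14$)
$0 K a{\left(P{\left(-4 \right)} \right)} = 0 \cdot 14 \cdot 24 = 0 \cdot 24 = 0$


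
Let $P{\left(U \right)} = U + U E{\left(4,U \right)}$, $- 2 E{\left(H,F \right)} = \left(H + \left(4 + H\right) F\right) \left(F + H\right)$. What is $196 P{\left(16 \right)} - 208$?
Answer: $-4136592$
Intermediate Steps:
$E{\left(H,F \right)} = - \frac{\left(F + H\right) \left(H + F \left(4 + H\right)\right)}{2}$ ($E{\left(H,F \right)} = - \frac{\left(H + \left(4 + H\right) F\right) \left(F + H\right)}{2} = - \frac{\left(H + F \left(4 + H\right)\right) \left(F + H\right)}{2} = - \frac{\left(F + H\right) \left(H + F \left(4 + H\right)\right)}{2}$)
$P{\left(U \right)} = U + U \left(-8 - 18 U - 4 U^{2}\right)$ ($P{\left(U \right)} = U + U \left(- 2 U^{2} - \frac{4^{2}}{2} - \frac{5}{2} U 4 - \frac{U 4^{2}}{2} - 2 U^{2}\right) = U + U \left(- 2 U^{2} - 8 - 10 U - \frac{1}{2} U 16 - 2 U^{2}\right) = U + U \left(- 2 U^{2} - 8 - 10 U - 8 U - 2 U^{2}\right) = U + U \left(-8 - 18 U - 4 U^{2}\right)$)
$196 P{\left(16 \right)} - 208 = 196 \left(\left(-1\right) 16 \left(7 + 4 \cdot 16^{2} + 18 \cdot 16\right)\right) - 208 = 196 \left(\left(-1\right) 16 \left(7 + 4 \cdot 256 + 288\right)\right) - 208 = 196 \left(\left(-1\right) 16 \left(7 + 1024 + 288\right)\right) - 208 = 196 \left(\left(-1\right) 16 \cdot 1319\right) - 208 = 196 \left(-21104\right) - 208 = -4136384 - 208 = -4136592$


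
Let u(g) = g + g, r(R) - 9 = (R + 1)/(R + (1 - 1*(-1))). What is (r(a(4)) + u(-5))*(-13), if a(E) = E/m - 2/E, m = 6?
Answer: 6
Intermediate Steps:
a(E) = -2/E + E/6 (a(E) = E/6 - 2/E = -2/E + E/6)
r(R) = 9 + (1 + R)/(2 + R) (r(R) = 9 + (R + 1)/(R + (1 - 1*(-1))) = 9 + (1 + R)/(R + (1 + 1)) = 9 + (1 + R)/(R + 2) = 9 + (1 + R)/(2 + R))
u(g) = 2*g
(r(a(4)) + u(-5))*(-13) = ((19 + 10*(-2/4 + (⅙)*4))/(2 + (-2/4 + (⅙)*4)) + 2*(-5))*(-13) = ((19 + 10*(-2*¼ + ⅔))/(2 + (-2*¼ + ⅔)) - 10)*(-13) = ((19 + 10*(-½ + ⅔))/(2 + (-½ + ⅔)) - 10)*(-13) = ((19 + 10*(⅙))/(2 + ⅙) - 10)*(-13) = ((19 + 5/3)/(13/6) - 10)*(-13) = ((6/13)*(62/3) - 10)*(-13) = (124/13 - 10)*(-13) = -6/13*(-13) = 6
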